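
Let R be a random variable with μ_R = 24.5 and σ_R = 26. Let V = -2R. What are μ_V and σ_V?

V = -2R is linear with a = -2, b = 0.
μ_V = a·μ_R + b = (-2)·24.5 = -49.
σ_V = |a|·σ_R = |-2|·26 = 52.

μ_V = -49, σ_V = 52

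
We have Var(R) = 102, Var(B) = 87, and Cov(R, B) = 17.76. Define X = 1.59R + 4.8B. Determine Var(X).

Var(X) = a²·Var(R) + b²·Var(B) + 2ab·Cov(R, B) with a = 1.59, b = 4.8.
= 1.59²·102 + 4.8²·87 + 2·1.59·4.8·17.76
= 257.8662 + 2004.48 + 271.08864 = 2533.43484.

Var(X) = 2533.43484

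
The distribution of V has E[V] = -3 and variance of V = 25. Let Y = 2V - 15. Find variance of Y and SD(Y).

Y = 2V - 15 is linear with a = 2, b = -15.
variance of Y = a²·variance of V = 2²·25 = 100 (the additive constant -15 does not affect variance).
SD(V) = √25 = 5.
SD(Y) = |a|·SD(V) = |2|·5 = 10.

variance of Y = 100, SD(Y) = 10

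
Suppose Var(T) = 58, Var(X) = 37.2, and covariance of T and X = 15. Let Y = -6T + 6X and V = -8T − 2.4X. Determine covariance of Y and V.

covariance of Y and V = 1744.32

By bilinearity, covariance of Y and V = ac·Var(T) + bd·Var(X) + (ad+bc)·covariance of T and X, with a=-6, b=6, c=-8, d=-2.4.
ac·Var(T) = (-6)·(-8)·58 = 2784
bd·Var(X) = 6·(-2.4)·37.2 = -535.68
(ad+bc)·covariance of T and X = (-33.6)·15 = -504
covariance of Y and V = 2784 + (-535.68) + (-504) = 1744.32.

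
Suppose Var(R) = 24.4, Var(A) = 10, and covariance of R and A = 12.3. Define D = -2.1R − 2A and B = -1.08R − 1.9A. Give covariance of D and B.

By bilinearity, covariance of D and B = ac·Var(R) + bd·Var(A) + (ad+bc)·covariance of R and A, with a=-2.1, b=-2, c=-1.08, d=-1.9.
ac·Var(R) = (-2.1)·(-1.08)·24.4 = 55.3392
bd·Var(A) = (-2)·(-1.9)·10 = 38
(ad+bc)·covariance of R and A = (6.15)·12.3 = 75.645
covariance of D and B = 55.3392 + 38 + 75.645 = 168.9842.

covariance of D and B = 168.9842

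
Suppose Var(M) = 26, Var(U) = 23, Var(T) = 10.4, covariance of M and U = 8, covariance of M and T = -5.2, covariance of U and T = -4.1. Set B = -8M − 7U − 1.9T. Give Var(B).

Var(B) = 3457.404

Var(B) = a²·Var(M) + b²·Var(U) + c²·Var(T) + 2ab·covariance of M and U + 2ac·covariance of M and T + 2bc·covariance of U and T, with a = -8, b = -7, c = -1.9.
= 1664 + 1127 + 37.544 + 896 + (-158.08) + (-109.06)
= 3457.404.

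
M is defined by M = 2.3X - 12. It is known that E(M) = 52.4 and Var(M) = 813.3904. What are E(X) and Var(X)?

From M = 2.3X - 12: E(M) = a·E(X) + b, so E(X) = (E(M) − b)/a = (52.4 − (-12))/2.3 = 28.
Var(M) = a²·Var(X), so Var(X) = 813.3904/2.3² = 153.76.

E(X) = 28, Var(X) = 153.76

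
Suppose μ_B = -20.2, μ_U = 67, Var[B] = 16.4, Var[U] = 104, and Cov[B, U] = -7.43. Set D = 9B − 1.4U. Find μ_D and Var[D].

μ_D = 9·μ_B + (-1.4)·μ_U = 9·(-20.2) + (-1.4)·67 = -275.6.
Var[D] = a²·Var[B] + b²·Var[U] + 2ab·Cov[B, U] with a = 9, b = -1.4.
= 9²·16.4 + (-1.4)²·104 + 2·9·(-1.4)·(-7.43)
= 1328.4 + 203.84 + 187.236 = 1719.476.

μ_D = -275.6, Var[D] = 1719.476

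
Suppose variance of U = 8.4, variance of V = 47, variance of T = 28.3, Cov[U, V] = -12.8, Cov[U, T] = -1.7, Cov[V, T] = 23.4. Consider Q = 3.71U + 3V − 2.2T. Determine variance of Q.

variance of Q = 109.53324

variance of Q = a²·variance of U + b²·variance of V + c²·variance of T + 2ab·Cov[U, V] + 2ac·Cov[U, T] + 2bc·Cov[V, T], with a = 3.71, b = 3, c = -2.2.
= 115.61844 + 423 + 136.972 + (-284.928) + 27.7508 + (-308.88)
= 109.53324.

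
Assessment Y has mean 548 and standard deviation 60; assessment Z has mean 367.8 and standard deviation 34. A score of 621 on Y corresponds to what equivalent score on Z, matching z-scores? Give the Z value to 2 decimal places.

z = (621 − 548)/60 ≈ 1.2167.
Z = 367.8 + z·34 = 367.8 + (621 − 548)·34/60 ≈ 409.17.

Z = 409.17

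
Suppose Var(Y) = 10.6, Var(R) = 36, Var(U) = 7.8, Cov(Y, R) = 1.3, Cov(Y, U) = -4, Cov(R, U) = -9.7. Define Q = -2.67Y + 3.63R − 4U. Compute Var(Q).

Var(Q) = a²·Var(Y) + b²·Var(R) + c²·Var(U) + 2ab·Cov(Y, R) + 2ac·Cov(Y, U) + 2bc·Cov(R, U), with a = -2.67, b = 3.63, c = -4.
= 75.56634 + 474.3684 + 124.8 + (-25.19946) + (-85.44) + 281.688
= 845.78328.

Var(Q) = 845.78328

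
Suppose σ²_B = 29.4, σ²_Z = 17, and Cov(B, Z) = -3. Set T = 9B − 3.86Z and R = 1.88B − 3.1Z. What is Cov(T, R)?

By bilinearity, Cov(T, R) = ac·σ²_B + bd·σ²_Z + (ad+bc)·Cov(B, Z), with a=9, b=-3.86, c=1.88, d=-3.1.
ac·σ²_B = 9·1.88·29.4 = 497.448
bd·σ²_Z = (-3.86)·(-3.1)·17 = 203.422
(ad+bc)·Cov(B, Z) = (-35.1568)·(-3) = 105.4704
Cov(T, R) = 497.448 + 203.422 + 105.4704 = 806.3404.

Cov(T, R) = 806.3404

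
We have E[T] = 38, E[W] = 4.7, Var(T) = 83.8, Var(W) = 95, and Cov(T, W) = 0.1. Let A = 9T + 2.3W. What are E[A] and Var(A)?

E[A] = 352.81, Var(A) = 7294.49

E[A] = 9·E[T] + 2.3·E[W] = 9·38 + 2.3·4.7 = 352.81.
Var(A) = a²·Var(T) + b²·Var(W) + 2ab·Cov(T, W) with a = 9, b = 2.3.
= 9²·83.8 + 2.3²·95 + 2·9·2.3·0.1
= 6787.8 + 502.55 + 4.14 = 7294.49.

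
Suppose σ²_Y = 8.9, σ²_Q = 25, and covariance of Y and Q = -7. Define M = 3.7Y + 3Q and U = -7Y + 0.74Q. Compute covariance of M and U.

covariance of M and U = -47.176

By bilinearity, covariance of M and U = ac·σ²_Y + bd·σ²_Q + (ad+bc)·covariance of Y and Q, with a=3.7, b=3, c=-7, d=0.74.
ac·σ²_Y = 3.7·(-7)·8.9 = -230.51
bd·σ²_Q = 3·0.74·25 = 55.5
(ad+bc)·covariance of Y and Q = (-18.262)·(-7) = 127.834
covariance of M and U = -230.51 + 55.5 + 127.834 = -47.176.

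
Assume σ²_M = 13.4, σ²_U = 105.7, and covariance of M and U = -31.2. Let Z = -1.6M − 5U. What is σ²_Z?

σ²_Z = 2177.604

σ²_Z = a²·σ²_M + b²·σ²_U + 2ab·covariance of M and U with a = -1.6, b = -5.
= (-1.6)²·13.4 + (-5)²·105.7 + 2·(-1.6)·(-5)·(-31.2)
= 34.304 + 2642.5 + (-499.2) = 2177.604.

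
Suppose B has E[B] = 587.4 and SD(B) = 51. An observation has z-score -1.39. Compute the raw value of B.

B = E[B] + z·SD(B) = 587.4 + (-1.39)·51 = 516.51.

B = 516.51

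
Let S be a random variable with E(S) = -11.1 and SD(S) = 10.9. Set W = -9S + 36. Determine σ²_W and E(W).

W = -9S + 36 is linear with a = -9, b = 36.
σ²_S = 10.9² = 118.81.
σ²_W = a²·σ²_S = (-9)²·118.81 = 9623.61 (the additive constant 36 does not affect variance).
E(W) = a·E(S) + b = (-9)·(-11.1) + 36 = 135.9.

σ²_W = 9623.61, E(W) = 135.9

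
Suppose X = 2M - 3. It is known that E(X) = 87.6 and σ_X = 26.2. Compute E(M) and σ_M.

E(M) = 45.3, σ_M = 13.1

From X = 2M - 3: E(X) = a·E(M) + b, so E(M) = (E(X) − b)/a = (87.6 − (-3))/2 = 45.3.
σ_X = |a|·σ_M, so σ_M = 26.2/|2| = 13.1.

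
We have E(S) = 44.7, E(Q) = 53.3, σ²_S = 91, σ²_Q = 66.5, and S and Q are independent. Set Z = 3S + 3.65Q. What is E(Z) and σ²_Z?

E(Z) = 328.645, σ²_Z = 1704.94625

E(Z) = 3·E(S) + 3.65·E(Q) = 3·44.7 + 3.65·53.3 = 328.645.
σ²_Z = a²·σ²_S + b²·σ²_Q + 2ab·Cov[S, Q] with a = 3, b = 3.65.
Independence gives Cov[S, Q] = 0.
= 3²·91 + 3.65²·66.5 + 2·3·3.65·0
= 819 + 885.94625 + 0 = 1704.94625.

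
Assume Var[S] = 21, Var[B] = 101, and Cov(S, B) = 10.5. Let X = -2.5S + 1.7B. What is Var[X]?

Var[X] = 333.89

Var[X] = a²·Var[S] + b²·Var[B] + 2ab·Cov(S, B) with a = -2.5, b = 1.7.
= (-2.5)²·21 + 1.7²·101 + 2·(-2.5)·1.7·10.5
= 131.25 + 291.89 + (-89.25) = 333.89.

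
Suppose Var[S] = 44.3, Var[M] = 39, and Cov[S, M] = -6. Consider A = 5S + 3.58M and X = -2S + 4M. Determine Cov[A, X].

Cov[A, X] = 38.44

By bilinearity, Cov[A, X] = ac·Var[S] + bd·Var[M] + (ad+bc)·Cov[S, M], with a=5, b=3.58, c=-2, d=4.
ac·Var[S] = 5·(-2)·44.3 = -443
bd·Var[M] = 3.58·4·39 = 558.48
(ad+bc)·Cov[S, M] = (12.84)·(-6) = -77.04
Cov[A, X] = -443 + 558.48 + (-77.04) = 38.44.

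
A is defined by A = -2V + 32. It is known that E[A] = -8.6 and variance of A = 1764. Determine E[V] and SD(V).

E[V] = 20.3, SD(V) = 21

From A = -2V + 32: E[A] = a·E[V] + b, so E[V] = (E[A] − b)/a = (-8.6 − 32)/(-2) = 20.3.
SD(A) = √1764 = 42.
SD(A) = |a|·SD(V), so SD(V) = 42/|-2| = 21.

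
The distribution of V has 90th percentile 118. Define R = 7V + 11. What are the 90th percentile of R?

Since a = 7 > 0 the transformation is increasing, so the 90th percentile of R = a·(P_{90} of V) + b = 7·118 + 11 = 837.

90th percentile of R = 837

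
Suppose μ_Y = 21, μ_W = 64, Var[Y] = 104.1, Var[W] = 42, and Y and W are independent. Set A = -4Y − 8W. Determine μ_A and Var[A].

μ_A = (-4)·μ_Y + (-8)·μ_W = (-4)·21 + (-8)·64 = -596.
Var[A] = a²·Var[Y] + b²·Var[W] + 2ab·Cov[Y, W] with a = -4, b = -8.
Independence gives Cov[Y, W] = 0.
= (-4)²·104.1 + (-8)²·42 + 2·(-4)·(-8)·0
= 1665.6 + 2688 + 0 = 4353.6.

μ_A = -596, Var[A] = 4353.6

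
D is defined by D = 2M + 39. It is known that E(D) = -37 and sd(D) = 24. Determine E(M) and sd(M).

From D = 2M + 39: E(D) = a·E(M) + b, so E(M) = (E(D) − b)/a = (-37 − 39)/2 = -38.
sd(D) = |a|·sd(M), so sd(M) = 24/|2| = 12.

E(M) = -38, sd(M) = 12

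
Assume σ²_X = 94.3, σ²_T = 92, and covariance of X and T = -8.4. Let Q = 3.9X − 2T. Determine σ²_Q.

σ²_Q = 1933.343

σ²_Q = a²·σ²_X + b²·σ²_T + 2ab·covariance of X and T with a = 3.9, b = -2.
= 3.9²·94.3 + (-2)²·92 + 2·3.9·(-2)·(-8.4)
= 1434.303 + 368 + 131.04 = 1933.343.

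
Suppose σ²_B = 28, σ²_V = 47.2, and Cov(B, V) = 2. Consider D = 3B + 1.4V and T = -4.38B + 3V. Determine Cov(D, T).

Cov(D, T) = -163.944

By bilinearity, Cov(D, T) = ac·σ²_B + bd·σ²_V + (ad+bc)·Cov(B, V), with a=3, b=1.4, c=-4.38, d=3.
ac·σ²_B = 3·(-4.38)·28 = -367.92
bd·σ²_V = 1.4·3·47.2 = 198.24
(ad+bc)·Cov(B, V) = (2.868)·2 = 5.736
Cov(D, T) = -367.92 + 198.24 + 5.736 = -163.944.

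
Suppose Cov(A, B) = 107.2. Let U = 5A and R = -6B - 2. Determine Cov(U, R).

Cov(U, R) = a·c·Cov(A, B) = 5·(-6)·107.2 = -3216. Additive constants drop out.

Cov(U, R) = -3216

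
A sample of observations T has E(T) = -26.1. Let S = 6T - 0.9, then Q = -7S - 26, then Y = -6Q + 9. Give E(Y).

E(S) = 6·(-26.1) + (-0.9) = -157.5.
E(Q) = (-7)·(-157.5) + (-26) = 1076.5.
E(Y) = (-6)·1076.5 + 9 = -6450.

E(Y) = -6450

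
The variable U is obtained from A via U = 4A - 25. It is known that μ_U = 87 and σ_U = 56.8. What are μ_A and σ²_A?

μ_A = 28, σ²_A = 201.64

From U = 4A - 25: μ_U = a·μ_A + b, so μ_A = (μ_U − b)/a = (87 − (-25))/4 = 28.
σ²_U = 56.8² = 3226.24.
σ²_U = a²·σ²_A, so σ²_A = 3226.24/4² = 201.64.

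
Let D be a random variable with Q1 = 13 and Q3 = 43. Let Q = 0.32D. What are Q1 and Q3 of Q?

Q1(Q) = 4.16, Q3(Q) = 13.76

a = 0.32 > 0: Q1(Q) = a·Q1(D)+b = 4.16, Q3(Q) = a·Q3(D)+b = 13.76.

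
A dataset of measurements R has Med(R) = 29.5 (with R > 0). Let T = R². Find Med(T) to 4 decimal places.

R² is monotone on this domain, so Med(T) = square(29.5) = 870.25.

Med(T) = 870.25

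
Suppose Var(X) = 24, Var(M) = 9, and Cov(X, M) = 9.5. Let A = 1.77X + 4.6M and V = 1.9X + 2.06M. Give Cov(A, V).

By bilinearity, Cov(A, V) = ac·Var(X) + bd·Var(M) + (ad+bc)·Cov(X, M), with a=1.77, b=4.6, c=1.9, d=2.06.
ac·Var(X) = 1.77·1.9·24 = 80.712
bd·Var(M) = 4.6·2.06·9 = 85.284
(ad+bc)·Cov(X, M) = (12.3862)·9.5 = 117.6689
Cov(A, V) = 80.712 + 85.284 + 117.6689 = 283.6649.

Cov(A, V) = 283.6649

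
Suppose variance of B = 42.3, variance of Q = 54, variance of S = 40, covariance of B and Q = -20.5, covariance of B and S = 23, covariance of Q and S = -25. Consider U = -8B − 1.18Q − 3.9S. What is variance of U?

variance of U = 4208.8496

variance of U = a²·variance of B + b²·variance of Q + c²·variance of S + 2ab·covariance of B and Q + 2ac·covariance of B and S + 2bc·covariance of Q and S, with a = -8, b = -1.18, c = -3.9.
= 2707.2 + 75.1896 + 608.4 + (-387.04) + 1435.2 + (-230.1)
= 4208.8496.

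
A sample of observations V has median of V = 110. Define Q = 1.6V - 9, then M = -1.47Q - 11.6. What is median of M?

median of M = -257.09

median of Q = 1.6·110 + (-9) = 167.
median of M = (-1.47)·167 + (-11.6) = -257.09.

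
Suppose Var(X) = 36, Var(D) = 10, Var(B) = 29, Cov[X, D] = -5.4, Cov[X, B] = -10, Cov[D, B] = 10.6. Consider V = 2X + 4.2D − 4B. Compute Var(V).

Var(V) = 497.52

Var(V) = a²·Var(X) + b²·Var(D) + c²·Var(B) + 2ab·Cov[X, D] + 2ac·Cov[X, B] + 2bc·Cov[D, B], with a = 2, b = 4.2, c = -4.
= 144 + 176.4 + 464 + (-90.72) + 160 + (-356.16)
= 497.52.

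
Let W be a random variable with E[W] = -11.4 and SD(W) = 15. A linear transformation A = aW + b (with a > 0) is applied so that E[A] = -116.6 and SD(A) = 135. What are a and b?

SD(A) = a·SD(W) (a > 0), so a = 135/15 = 9.
E[A] = a·E[W] + b, so b = -116.6 − 9·(-11.4) = -14.

a = 9, b = -14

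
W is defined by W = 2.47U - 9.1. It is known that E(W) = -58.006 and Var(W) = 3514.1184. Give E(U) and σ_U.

E(U) = -19.8, σ_U = 24

From W = 2.47U - 9.1: E(W) = a·E(U) + b, so E(U) = (E(W) − b)/a = (-58.006 − (-9.1))/2.47 = -19.8.
σ_W = √3514.1184 = 59.28.
σ_W = |a|·σ_U, so σ_U = 59.28/|2.47| = 24.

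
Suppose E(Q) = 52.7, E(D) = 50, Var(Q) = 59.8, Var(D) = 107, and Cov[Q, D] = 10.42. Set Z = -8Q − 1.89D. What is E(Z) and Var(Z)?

E(Z) = -516.1, Var(Z) = 4524.5155

E(Z) = (-8)·E(Q) + (-1.89)·E(D) = (-8)·52.7 + (-1.89)·50 = -516.1.
Var(Z) = a²·Var(Q) + b²·Var(D) + 2ab·Cov[Q, D] with a = -8, b = -1.89.
= (-8)²·59.8 + (-1.89)²·107 + 2·(-8)·(-1.89)·10.42
= 3827.2 + 382.2147 + 315.1008 = 4524.5155.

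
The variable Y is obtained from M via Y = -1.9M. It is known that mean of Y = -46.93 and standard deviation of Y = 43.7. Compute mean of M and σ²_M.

mean of M = 24.7, σ²_M = 529

From Y = -1.9M: mean of Y = a·mean of M + b, so mean of M = (mean of Y − b)/a = (-46.93 − 0)/(-1.9) = 24.7.
σ²_Y = 43.7² = 1909.69.
σ²_Y = a²·σ²_M, so σ²_M = 1909.69/(-1.9)² = 529.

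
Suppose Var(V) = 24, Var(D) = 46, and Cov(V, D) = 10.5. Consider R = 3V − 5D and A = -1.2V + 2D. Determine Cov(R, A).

By bilinearity, Cov(R, A) = ac·Var(V) + bd·Var(D) + (ad+bc)·Cov(V, D), with a=3, b=-5, c=-1.2, d=2.
ac·Var(V) = 3·(-1.2)·24 = -86.4
bd·Var(D) = (-5)·2·46 = -460
(ad+bc)·Cov(V, D) = (12)·10.5 = 126
Cov(R, A) = -86.4 + (-460) + 126 = -420.4.

Cov(R, A) = -420.4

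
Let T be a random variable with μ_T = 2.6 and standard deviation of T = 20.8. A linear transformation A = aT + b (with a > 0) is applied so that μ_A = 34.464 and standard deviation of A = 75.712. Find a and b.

a = 3.64, b = 25

standard deviation of A = a·standard deviation of T (a > 0), so a = 75.712/20.8 = 3.64.
μ_A = a·μ_T + b, so b = 34.464 − 3.64·2.6 = 25.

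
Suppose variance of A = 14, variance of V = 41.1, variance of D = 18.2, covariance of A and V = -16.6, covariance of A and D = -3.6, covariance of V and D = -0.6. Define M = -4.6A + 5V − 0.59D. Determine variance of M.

variance of M = 2077.67462

variance of M = a²·variance of A + b²·variance of V + c²·variance of D + 2ab·covariance of A and V + 2ac·covariance of A and D + 2bc·covariance of V and D, with a = -4.6, b = 5, c = -0.59.
= 296.24 + 1027.5 + 6.33542 + 763.6 + (-19.5408) + 3.54
= 2077.67462.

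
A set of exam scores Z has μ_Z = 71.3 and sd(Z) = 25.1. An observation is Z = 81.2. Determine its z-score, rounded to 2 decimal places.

z = 0.39

z = (Z − μ_Z) / sd(Z) = (81.2 − 71.3) / 25.1 ≈ 0.39.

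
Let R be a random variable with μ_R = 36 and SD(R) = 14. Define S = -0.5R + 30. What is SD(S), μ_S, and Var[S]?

S = -0.5R + 30 is linear with a = -0.5, b = 30.
SD(S) = |a|·SD(R) = |-0.5|·14 = 7.
μ_S = a·μ_R + b = (-0.5)·36 + 30 = 12.
Var[R] = 14² = 196.
Var[S] = a²·Var[R] = (-0.5)²·196 = 49 (the additive constant 30 does not affect variance).

SD(S) = 7, μ_S = 12, Var[S] = 49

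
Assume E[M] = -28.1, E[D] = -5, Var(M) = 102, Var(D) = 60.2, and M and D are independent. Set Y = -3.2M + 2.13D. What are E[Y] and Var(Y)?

E[Y] = (-3.2)·E[M] + 2.13·E[D] = (-3.2)·(-28.1) + 2.13·(-5) = 79.27.
Var(Y) = a²·Var(M) + b²·Var(D) + 2ab·Cov(M, D) with a = -3.2, b = 2.13.
Independence gives Cov(M, D) = 0.
= (-3.2)²·102 + 2.13²·60.2 + 2·(-3.2)·2.13·0
= 1044.48 + 273.12138 + 0 = 1317.60138.

E[Y] = 79.27, Var(Y) = 1317.60138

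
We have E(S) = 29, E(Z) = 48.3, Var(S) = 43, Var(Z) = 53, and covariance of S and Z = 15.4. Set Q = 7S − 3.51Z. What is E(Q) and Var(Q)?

E(Q) = 33.467, Var(Q) = 2003.2093

E(Q) = 7·E(S) + (-3.51)·E(Z) = 7·29 + (-3.51)·48.3 = 33.467.
Var(Q) = a²·Var(S) + b²·Var(Z) + 2ab·covariance of S and Z with a = 7, b = -3.51.
= 7²·43 + (-3.51)²·53 + 2·7·(-3.51)·15.4
= 2107 + 652.9653 + (-756.756) = 2003.2093.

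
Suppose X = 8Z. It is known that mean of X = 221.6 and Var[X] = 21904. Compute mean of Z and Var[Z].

From X = 8Z: mean of X = a·mean of Z + b, so mean of Z = (mean of X − b)/a = (221.6 − 0)/8 = 27.7.
Var[X] = a²·Var[Z], so Var[Z] = 21904/8² = 342.25.

mean of Z = 27.7, Var[Z] = 342.25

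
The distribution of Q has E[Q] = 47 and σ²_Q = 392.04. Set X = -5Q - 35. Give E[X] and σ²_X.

E[X] = -270, σ²_X = 9801

X = -5Q - 35 is linear with a = -5, b = -35.
E[X] = a·E[Q] + b = (-5)·47 + (-35) = -270.
σ²_X = a²·σ²_Q = (-5)²·392.04 = 9801 (the additive constant -35 does not affect variance).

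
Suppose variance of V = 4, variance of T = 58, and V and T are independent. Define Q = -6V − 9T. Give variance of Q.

variance of Q = a²·variance of V + b²·variance of T + 2ab·covariance of V and T with a = -6, b = -9.
Independence gives covariance of V and T = 0.
= (-6)²·4 + (-9)²·58 + 2·(-6)·(-9)·0
= 144 + 4698 + 0 = 4842.

variance of Q = 4842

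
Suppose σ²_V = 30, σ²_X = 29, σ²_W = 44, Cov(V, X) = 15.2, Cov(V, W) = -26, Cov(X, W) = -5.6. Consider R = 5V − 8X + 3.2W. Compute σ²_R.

σ²_R = a²·σ²_V + b²·σ²_X + c²·σ²_W + 2ab·Cov(V, X) + 2ac·Cov(V, W) + 2bc·Cov(X, W), with a = 5, b = -8, c = 3.2.
= 750 + 1856 + 450.56 + (-1216) + (-832) + 286.72
= 1295.28.

σ²_R = 1295.28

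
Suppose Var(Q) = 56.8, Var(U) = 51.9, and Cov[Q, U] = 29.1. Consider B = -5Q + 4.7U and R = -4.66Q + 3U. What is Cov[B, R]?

By bilinearity, Cov[B, R] = ac·Var(Q) + bd·Var(U) + (ad+bc)·Cov[Q, U], with a=-5, b=4.7, c=-4.66, d=3.
ac·Var(Q) = (-5)·(-4.66)·56.8 = 1323.44
bd·Var(U) = 4.7·3·51.9 = 731.79
(ad+bc)·Cov[Q, U] = (-36.902)·29.1 = -1073.8482
Cov[B, R] = 1323.44 + 731.79 + (-1073.8482) = 981.3818.

Cov[B, R] = 981.3818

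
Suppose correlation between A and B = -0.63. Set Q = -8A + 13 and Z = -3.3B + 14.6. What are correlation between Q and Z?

correlation between Q and Z = -0.63

Linear rescalings preserve correlation up to sign; here the slopes -8 and -3.3 have the same sign, so correlation between Q and Z = correlation between A and B = -0.63.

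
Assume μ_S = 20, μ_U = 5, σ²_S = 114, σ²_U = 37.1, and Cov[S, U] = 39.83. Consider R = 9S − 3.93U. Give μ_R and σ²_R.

μ_R = 9·μ_S + (-3.93)·μ_U = 9·20 + (-3.93)·5 = 160.35.
σ²_R = a²·σ²_S + b²·σ²_U + 2ab·Cov[S, U] with a = 9, b = -3.93.
= 9²·114 + (-3.93)²·37.1 + 2·9·(-3.93)·39.83
= 9234 + 573.00579 + (-2817.5742) = 6989.43159.

μ_R = 160.35, σ²_R = 6989.43159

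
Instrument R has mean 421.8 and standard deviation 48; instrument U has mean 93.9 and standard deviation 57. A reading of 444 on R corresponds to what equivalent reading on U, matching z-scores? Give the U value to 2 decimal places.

z = (444 − 421.8)/48 = 0.4625.
U = 93.9 + z·57 = 93.9 + (444 − 421.8)·57/48 ≈ 120.26.

U = 120.26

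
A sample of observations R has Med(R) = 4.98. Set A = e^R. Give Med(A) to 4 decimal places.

e^R is monotone on this domain, so Med(A) = exp(4.98) ≈ 145.4744.

Med(A) = 145.4744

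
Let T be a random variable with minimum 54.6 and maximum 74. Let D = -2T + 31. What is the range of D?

Range(D) = 38.8

Range of T = 74 − 54.6 = 19.4.
Range(D) = |a|·Range(T) = |-2|·19.4 = 38.8.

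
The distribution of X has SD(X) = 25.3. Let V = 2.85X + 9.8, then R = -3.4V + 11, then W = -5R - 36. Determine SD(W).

SD(W) = 1225.785

SD(V) = |2.85|·25.3 = 72.105.
SD(R) = |-3.4|·72.105 = 245.157.
SD(W) = |-5|·245.157 = 1225.785.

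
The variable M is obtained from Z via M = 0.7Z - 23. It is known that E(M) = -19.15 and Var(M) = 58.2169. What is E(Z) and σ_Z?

From M = 0.7Z - 23: E(M) = a·E(Z) + b, so E(Z) = (E(M) − b)/a = (-19.15 − (-23))/0.7 = 5.5.
σ_M = √58.2169 = 7.63.
σ_M = |a|·σ_Z, so σ_Z = 7.63/|0.7| = 10.9.

E(Z) = 5.5, σ_Z = 10.9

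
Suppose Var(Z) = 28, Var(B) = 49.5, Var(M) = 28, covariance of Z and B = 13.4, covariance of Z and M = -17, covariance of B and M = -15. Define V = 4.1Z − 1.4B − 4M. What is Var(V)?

Var(V) = a²·Var(Z) + b²·Var(B) + c²·Var(M) + 2ab·covariance of Z and B + 2ac·covariance of Z and M + 2bc·covariance of B and M, with a = 4.1, b = -1.4, c = -4.
= 470.68 + 97.02 + 448 + (-153.832) + 557.6 + (-168)
= 1251.468.

Var(V) = 1251.468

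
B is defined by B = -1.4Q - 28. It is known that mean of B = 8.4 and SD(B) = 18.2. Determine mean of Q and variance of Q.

From B = -1.4Q - 28: mean of B = a·mean of Q + b, so mean of Q = (mean of B − b)/a = (8.4 − (-28))/(-1.4) = -26.
variance of B = 18.2² = 331.24.
variance of B = a²·variance of Q, so variance of Q = 331.24/(-1.4)² = 169.

mean of Q = -26, variance of Q = 169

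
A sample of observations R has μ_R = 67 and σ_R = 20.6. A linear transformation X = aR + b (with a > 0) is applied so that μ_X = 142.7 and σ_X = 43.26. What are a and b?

σ_X = a·σ_R (a > 0), so a = 43.26/20.6 = 2.1.
μ_X = a·μ_R + b, so b = 142.7 − 2.1·67 = 2.

a = 2.1, b = 2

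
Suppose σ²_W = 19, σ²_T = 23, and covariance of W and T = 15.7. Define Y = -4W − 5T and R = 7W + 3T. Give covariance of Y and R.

By bilinearity, covariance of Y and R = ac·σ²_W + bd·σ²_T + (ad+bc)·covariance of W and T, with a=-4, b=-5, c=7, d=3.
ac·σ²_W = (-4)·7·19 = -532
bd·σ²_T = (-5)·3·23 = -345
(ad+bc)·covariance of W and T = (-47)·15.7 = -737.9
covariance of Y and R = -532 + (-345) + (-737.9) = -1614.9.

covariance of Y and R = -1614.9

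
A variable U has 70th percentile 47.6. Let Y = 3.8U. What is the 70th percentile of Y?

Since a = 3.8 > 0 the transformation is increasing, so the 70th percentile of Y = a·(P_{70} of U) + b = 3.8·47.6 = 180.88.

70th percentile of Y = 180.88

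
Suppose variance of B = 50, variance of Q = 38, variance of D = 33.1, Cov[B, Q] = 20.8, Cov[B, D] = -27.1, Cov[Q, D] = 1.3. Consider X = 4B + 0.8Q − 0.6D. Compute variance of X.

variance of X = 1098.188

variance of X = a²·variance of B + b²·variance of Q + c²·variance of D + 2ab·Cov[B, Q] + 2ac·Cov[B, D] + 2bc·Cov[Q, D], with a = 4, b = 0.8, c = -0.6.
= 800 + 24.32 + 11.916 + 133.12 + 130.08 + (-1.248)
= 1098.188.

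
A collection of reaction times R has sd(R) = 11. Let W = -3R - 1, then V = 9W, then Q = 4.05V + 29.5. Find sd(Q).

sd(W) = |-3|·11 = 33.
sd(V) = |9|·33 = 297.
sd(Q) = |4.05|·297 = 1202.85.

sd(Q) = 1202.85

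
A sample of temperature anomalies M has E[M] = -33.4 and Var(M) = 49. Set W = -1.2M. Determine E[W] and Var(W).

W = -1.2M is linear with a = -1.2, b = 0.
E[W] = a·E[M] + b = (-1.2)·(-33.4) = 40.08.
Var(W) = a²·Var(M) = (-1.2)²·49 = 70.56.

E[W] = 40.08, Var(W) = 70.56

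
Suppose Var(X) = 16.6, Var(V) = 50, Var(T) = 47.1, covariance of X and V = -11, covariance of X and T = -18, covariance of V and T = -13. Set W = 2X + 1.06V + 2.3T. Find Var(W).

Var(W) = a²·Var(X) + b²·Var(V) + c²·Var(T) + 2ab·covariance of X and V + 2ac·covariance of X and T + 2bc·covariance of V and T, with a = 2, b = 1.06, c = 2.3.
= 66.4 + 56.18 + 249.159 + (-46.64) + (-165.6) + (-63.388)
= 96.111.

Var(W) = 96.111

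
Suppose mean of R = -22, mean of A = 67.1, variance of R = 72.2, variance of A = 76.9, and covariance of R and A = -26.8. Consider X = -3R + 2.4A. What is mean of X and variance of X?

mean of X = 227.04, variance of X = 1478.664

mean of X = (-3)·mean of R + 2.4·mean of A = (-3)·(-22) + 2.4·67.1 = 227.04.
variance of X = a²·variance of R + b²·variance of A + 2ab·covariance of R and A with a = -3, b = 2.4.
= (-3)²·72.2 + 2.4²·76.9 + 2·(-3)·2.4·(-26.8)
= 649.8 + 442.944 + 385.92 = 1478.664.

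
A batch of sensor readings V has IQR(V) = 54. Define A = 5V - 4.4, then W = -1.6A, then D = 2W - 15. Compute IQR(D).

IQR(A) = |5|·54 = 270.
IQR(W) = |-1.6|·270 = 432.
IQR(D) = |2|·432 = 864.

IQR(D) = 864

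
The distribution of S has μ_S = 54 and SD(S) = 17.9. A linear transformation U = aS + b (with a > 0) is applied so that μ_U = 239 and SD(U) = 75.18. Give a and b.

SD(U) = a·SD(S) (a > 0), so a = 75.18/17.9 = 4.2.
μ_U = a·μ_S + b, so b = 239 − 4.2·54 = 12.2.

a = 4.2, b = 12.2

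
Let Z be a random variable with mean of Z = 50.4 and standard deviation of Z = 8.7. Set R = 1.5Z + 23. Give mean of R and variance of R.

mean of R = 98.6, variance of R = 170.3025

R = 1.5Z + 23 is linear with a = 1.5, b = 23.
mean of R = a·mean of Z + b = 1.5·50.4 + 23 = 98.6.
variance of Z = 8.7² = 75.69.
variance of R = a²·variance of Z = 1.5²·75.69 = 170.3025 (the additive constant 23 does not affect variance).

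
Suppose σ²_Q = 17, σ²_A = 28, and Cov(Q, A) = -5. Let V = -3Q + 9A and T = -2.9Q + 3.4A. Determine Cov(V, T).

Cov(V, T) = 1186.2

By bilinearity, Cov(V, T) = ac·σ²_Q + bd·σ²_A + (ad+bc)·Cov(Q, A), with a=-3, b=9, c=-2.9, d=3.4.
ac·σ²_Q = (-3)·(-2.9)·17 = 147.9
bd·σ²_A = 9·3.4·28 = 856.8
(ad+bc)·Cov(Q, A) = (-36.3)·(-5) = 181.5
Cov(V, T) = 147.9 + 856.8 + 181.5 = 1186.2.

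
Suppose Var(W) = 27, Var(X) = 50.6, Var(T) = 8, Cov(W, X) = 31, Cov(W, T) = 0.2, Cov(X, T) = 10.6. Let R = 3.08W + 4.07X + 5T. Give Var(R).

Var(R) = 2509.10394

Var(R) = a²·Var(W) + b²·Var(X) + c²·Var(T) + 2ab·Cov(W, X) + 2ac·Cov(W, T) + 2bc·Cov(X, T), with a = 3.08, b = 4.07, c = 5.
= 256.1328 + 838.18394 + 200 + 777.2072 + 6.16 + 431.42
= 2509.10394.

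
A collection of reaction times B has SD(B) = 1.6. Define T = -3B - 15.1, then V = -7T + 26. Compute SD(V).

SD(T) = |-3|·1.6 = 4.8.
SD(V) = |-7|·4.8 = 33.6.

SD(V) = 33.6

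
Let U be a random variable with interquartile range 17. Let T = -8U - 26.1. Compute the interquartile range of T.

Under T = aU + b, IQR(T) = |a|·IQR(U) = |-8|·17 = 136 (shifts cancel; spread scales by |a|).

IQR(T) = 136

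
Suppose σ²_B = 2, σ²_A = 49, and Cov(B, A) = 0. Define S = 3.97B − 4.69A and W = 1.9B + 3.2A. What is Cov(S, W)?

By bilinearity, Cov(S, W) = ac·σ²_B + bd·σ²_A + (ad+bc)·Cov(B, A), with a=3.97, b=-4.69, c=1.9, d=3.2.
ac·σ²_B = 3.97·1.9·2 = 15.086
bd·σ²_A = (-4.69)·3.2·49 = -735.392
(ad+bc)·Cov(B, A) = (3.793)·0 = 0
Cov(S, W) = 15.086 + (-735.392) + 0 = -720.306.

Cov(S, W) = -720.306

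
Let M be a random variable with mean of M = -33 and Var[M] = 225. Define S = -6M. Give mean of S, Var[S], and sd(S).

S = -6M is linear with a = -6, b = 0.
mean of S = a·mean of M + b = (-6)·(-33) = 198.
Var[S] = a²·Var[M] = (-6)²·225 = 8100.
sd(M) = √225 = 15.
sd(S) = |a|·sd(M) = |-6|·15 = 90.

mean of S = 198, Var[S] = 8100, sd(S) = 90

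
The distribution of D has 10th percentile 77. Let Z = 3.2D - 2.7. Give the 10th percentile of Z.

Since a = 3.2 > 0 the transformation is increasing, so the 10th percentile of Z = a·(P_{10} of D) + b = 3.2·77 + (-2.7) = 243.7.

10th percentile of Z = 243.7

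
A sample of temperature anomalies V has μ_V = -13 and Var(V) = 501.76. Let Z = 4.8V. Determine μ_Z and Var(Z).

μ_Z = -62.4, Var(Z) = 11560.5504

Z = 4.8V is linear with a = 4.8, b = 0.
μ_Z = a·μ_V + b = 4.8·(-13) = -62.4.
Var(Z) = a²·Var(V) = 4.8²·501.76 = 11560.5504.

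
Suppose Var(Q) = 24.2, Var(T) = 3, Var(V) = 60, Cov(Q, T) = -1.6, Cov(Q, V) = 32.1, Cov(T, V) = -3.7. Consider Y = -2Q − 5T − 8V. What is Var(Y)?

Var(Y) = a²·Var(Q) + b²·Var(T) + c²·Var(V) + 2ab·Cov(Q, T) + 2ac·Cov(Q, V) + 2bc·Cov(T, V), with a = -2, b = -5, c = -8.
= 96.8 + 75 + 3840 + (-32) + 1027.2 + (-296)
= 4711.

Var(Y) = 4711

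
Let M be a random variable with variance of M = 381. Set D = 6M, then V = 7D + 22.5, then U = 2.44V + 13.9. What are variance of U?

variance of U = 4001319.3024

variance of D = 6²·381 = 13716.
variance of V = 7²·13716 = 672084.
variance of U = 2.44²·672084 = 4001319.3024.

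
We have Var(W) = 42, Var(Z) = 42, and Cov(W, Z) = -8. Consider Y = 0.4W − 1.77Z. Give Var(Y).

Var(Y) = 149.6298

Var(Y) = a²·Var(W) + b²·Var(Z) + 2ab·Cov(W, Z) with a = 0.4, b = -1.77.
= 0.4²·42 + (-1.77)²·42 + 2·0.4·(-1.77)·(-8)
= 6.72 + 131.5818 + 11.328 = 149.6298.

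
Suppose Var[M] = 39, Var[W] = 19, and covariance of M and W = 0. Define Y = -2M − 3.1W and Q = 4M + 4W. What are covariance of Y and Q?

By bilinearity, covariance of Y and Q = ac·Var[M] + bd·Var[W] + (ad+bc)·covariance of M and W, with a=-2, b=-3.1, c=4, d=4.
ac·Var[M] = (-2)·4·39 = -312
bd·Var[W] = (-3.1)·4·19 = -235.6
(ad+bc)·covariance of M and W = (-20.4)·0 = 0
covariance of Y and Q = -312 + (-235.6) + 0 = -547.6.

covariance of Y and Q = -547.6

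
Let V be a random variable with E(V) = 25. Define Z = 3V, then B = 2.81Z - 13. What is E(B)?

E(Z) = 3·25 = 75.
E(B) = 2.81·75 + (-13) = 197.75.

E(B) = 197.75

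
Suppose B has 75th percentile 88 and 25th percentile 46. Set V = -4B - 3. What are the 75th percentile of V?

Since a = -4 < 0 the transformation is decreasing, reversing order: the 75th percentile of V corresponds to the 25th percentile of B.
So P_{75}(V) = a·P_{25}(B) + b = (-4)·46 + (-3) = -187.

75th percentile of V = -187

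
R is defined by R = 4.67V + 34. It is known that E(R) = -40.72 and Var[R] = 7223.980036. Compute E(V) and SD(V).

From R = 4.67V + 34: E(R) = a·E(V) + b, so E(V) = (E(R) − b)/a = (-40.72 − 34)/4.67 = -16.
SD(R) = √7223.980036 = 84.994.
SD(R) = |a|·SD(V), so SD(V) = 84.994/|4.67| = 18.2.

E(V) = -16, SD(V) = 18.2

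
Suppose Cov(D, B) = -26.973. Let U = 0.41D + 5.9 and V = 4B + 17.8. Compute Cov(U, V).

Cov(U, V) = a·c·Cov(D, B) = 0.41·4·(-26.973) = -44.23572. Additive constants drop out.

Cov(U, V) = -44.23572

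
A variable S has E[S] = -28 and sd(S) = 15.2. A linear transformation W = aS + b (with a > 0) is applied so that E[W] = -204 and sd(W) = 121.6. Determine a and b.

sd(W) = a·sd(S) (a > 0), so a = 121.6/15.2 = 8.
E[W] = a·E[S] + b, so b = -204 − 8·(-28) = 20.

a = 8, b = 20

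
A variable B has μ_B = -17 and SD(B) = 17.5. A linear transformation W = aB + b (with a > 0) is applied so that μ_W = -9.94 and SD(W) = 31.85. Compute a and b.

SD(W) = a·SD(B) (a > 0), so a = 31.85/17.5 = 1.82.
μ_W = a·μ_B + b, so b = -9.94 − 1.82·(-17) = 21.

a = 1.82, b = 21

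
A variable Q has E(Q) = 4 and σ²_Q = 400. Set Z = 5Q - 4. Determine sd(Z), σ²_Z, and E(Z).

Z = 5Q - 4 is linear with a = 5, b = -4.
sd(Q) = √400 = 20.
sd(Z) = |a|·sd(Q) = |5|·20 = 100.
σ²_Z = a²·σ²_Q = 5²·400 = 10000 (the additive constant -4 does not affect variance).
E(Z) = a·E(Q) + b = 5·4 + (-4) = 16.

sd(Z) = 100, σ²_Z = 10000, E(Z) = 16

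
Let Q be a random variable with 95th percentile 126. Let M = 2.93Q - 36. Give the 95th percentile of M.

95th percentile of M = 333.18

Since a = 2.93 > 0 the transformation is increasing, so the 95th percentile of M = a·(P_{95} of Q) + b = 2.93·126 + (-36) = 333.18.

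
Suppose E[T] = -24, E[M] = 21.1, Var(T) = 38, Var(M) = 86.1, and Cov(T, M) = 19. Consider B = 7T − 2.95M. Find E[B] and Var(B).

E[B] = 7·E[T] + (-2.95)·E[M] = 7·(-24) + (-2.95)·21.1 = -230.245.
Var(B) = a²·Var(T) + b²·Var(M) + 2ab·Cov(T, M) with a = 7, b = -2.95.
= 7²·38 + (-2.95)²·86.1 + 2·7·(-2.95)·19
= 1862 + 749.28525 + (-784.7) = 1826.58525.

E[B] = -230.245, Var(B) = 1826.58525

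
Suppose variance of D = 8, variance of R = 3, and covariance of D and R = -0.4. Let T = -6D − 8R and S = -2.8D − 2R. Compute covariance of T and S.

covariance of T and S = 168.64

By bilinearity, covariance of T and S = ac·variance of D + bd·variance of R + (ad+bc)·covariance of D and R, with a=-6, b=-8, c=-2.8, d=-2.
ac·variance of D = (-6)·(-2.8)·8 = 134.4
bd·variance of R = (-8)·(-2)·3 = 48
(ad+bc)·covariance of D and R = (34.4)·(-0.4) = -13.76
covariance of T and S = 134.4 + 48 + (-13.76) = 168.64.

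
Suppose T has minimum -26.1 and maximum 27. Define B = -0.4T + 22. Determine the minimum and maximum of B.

a = -0.4 < 0, so order reverses: min(B) = a·max(T)+b = (-0.4)·27 + 22 = 11.2; max(B) = a·min(T)+b = (-0.4)·(-26.1) + 22 = 32.44.

min(B) = 11.2, max(B) = 32.44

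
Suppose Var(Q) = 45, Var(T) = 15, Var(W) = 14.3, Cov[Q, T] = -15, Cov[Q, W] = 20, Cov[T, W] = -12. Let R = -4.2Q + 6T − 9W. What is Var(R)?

Var(R) = a²·Var(Q) + b²·Var(T) + c²·Var(W) + 2ab·Cov[Q, T] + 2ac·Cov[Q, W] + 2bc·Cov[T, W], with a = -4.2, b = 6, c = -9.
= 793.8 + 540 + 1158.3 + 756 + 1512 + 1296
= 6056.1.

Var(R) = 6056.1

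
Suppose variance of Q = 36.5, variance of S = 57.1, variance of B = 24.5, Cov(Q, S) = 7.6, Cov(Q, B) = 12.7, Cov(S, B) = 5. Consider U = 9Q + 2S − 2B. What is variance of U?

variance of U = a²·variance of Q + b²·variance of S + c²·variance of B + 2ab·Cov(Q, S) + 2ac·Cov(Q, B) + 2bc·Cov(S, B), with a = 9, b = 2, c = -2.
= 2956.5 + 228.4 + 98 + 273.6 + (-457.2) + (-40)
= 3059.3.

variance of U = 3059.3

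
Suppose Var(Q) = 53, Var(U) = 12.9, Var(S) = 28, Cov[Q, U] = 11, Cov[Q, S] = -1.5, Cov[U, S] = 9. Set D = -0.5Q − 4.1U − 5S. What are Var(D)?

Var(D) = 1336.699

Var(D) = a²·Var(Q) + b²·Var(U) + c²·Var(S) + 2ab·Cov[Q, U] + 2ac·Cov[Q, S] + 2bc·Cov[U, S], with a = -0.5, b = -4.1, c = -5.
= 13.25 + 216.849 + 700 + 45.1 + (-7.5) + 369
= 1336.699.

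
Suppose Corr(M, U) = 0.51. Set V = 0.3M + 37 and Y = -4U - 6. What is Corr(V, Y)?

Corr(V, Y) = -0.51

Linear rescalings preserve |correlation|; the slopes 0.3 and -4 have opposite signs, so the correlation flips sign: Corr(V, Y) = −Corr(M, U) = -0.51.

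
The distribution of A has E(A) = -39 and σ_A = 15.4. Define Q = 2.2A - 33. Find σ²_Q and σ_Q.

Q = 2.2A - 33 is linear with a = 2.2, b = -33.
σ²_A = 15.4² = 237.16.
σ²_Q = a²·σ²_A = 2.2²·237.16 = 1147.8544 (the additive constant -33 does not affect variance).
σ_Q = |a|·σ_A = |2.2|·15.4 = 33.88.

σ²_Q = 1147.8544, σ_Q = 33.88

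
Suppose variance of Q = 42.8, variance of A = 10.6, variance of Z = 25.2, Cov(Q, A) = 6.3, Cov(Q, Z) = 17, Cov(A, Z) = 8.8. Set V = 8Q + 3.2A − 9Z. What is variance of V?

variance of V = a²·variance of Q + b²·variance of A + c²·variance of Z + 2ab·Cov(Q, A) + 2ac·Cov(Q, Z) + 2bc·Cov(A, Z), with a = 8, b = 3.2, c = -9.
= 2739.2 + 108.544 + 2041.2 + 322.56 + (-2448) + (-506.88)
= 2256.624.

variance of V = 2256.624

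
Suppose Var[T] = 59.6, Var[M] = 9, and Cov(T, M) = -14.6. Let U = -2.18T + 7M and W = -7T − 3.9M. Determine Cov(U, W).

Cov(U, W) = 1255.0668

By bilinearity, Cov(U, W) = ac·Var[T] + bd·Var[M] + (ad+bc)·Cov(T, M), with a=-2.18, b=7, c=-7, d=-3.9.
ac·Var[T] = (-2.18)·(-7)·59.6 = 909.496
bd·Var[M] = 7·(-3.9)·9 = -245.7
(ad+bc)·Cov(T, M) = (-40.498)·(-14.6) = 591.2708
Cov(U, W) = 909.496 + (-245.7) + 591.2708 = 1255.0668.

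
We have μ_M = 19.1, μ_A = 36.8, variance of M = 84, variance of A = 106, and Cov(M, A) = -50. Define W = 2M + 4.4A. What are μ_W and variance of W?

μ_W = 200.12, variance of W = 1508.16

μ_W = 2·μ_M + 4.4·μ_A = 2·19.1 + 4.4·36.8 = 200.12.
variance of W = a²·variance of M + b²·variance of A + 2ab·Cov(M, A) with a = 2, b = 4.4.
= 2²·84 + 4.4²·106 + 2·2·4.4·(-50)
= 336 + 2052.16 + (-880) = 1508.16.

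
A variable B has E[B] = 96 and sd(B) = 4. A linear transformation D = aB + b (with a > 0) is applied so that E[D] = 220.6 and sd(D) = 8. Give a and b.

sd(D) = a·sd(B) (a > 0), so a = 8/4 = 2.
E[D] = a·E[B] + b, so b = 220.6 − 2·96 = 28.6.

a = 2, b = 28.6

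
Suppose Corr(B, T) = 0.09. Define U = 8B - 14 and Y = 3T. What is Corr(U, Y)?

Linear rescalings preserve correlation up to sign; here the slopes 8 and 3 have the same sign, so Corr(U, Y) = Corr(B, T) = 0.09.

Corr(U, Y) = 0.09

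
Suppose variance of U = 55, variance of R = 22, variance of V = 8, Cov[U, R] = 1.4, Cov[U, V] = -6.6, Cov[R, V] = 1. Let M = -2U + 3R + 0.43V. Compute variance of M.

variance of M = a²·variance of U + b²·variance of R + c²·variance of V + 2ab·Cov[U, R] + 2ac·Cov[U, V] + 2bc·Cov[R, V], with a = -2, b = 3, c = 0.43.
= 220 + 198 + 1.4792 + (-16.8) + 11.352 + 2.58
= 416.6112.

variance of M = 416.6112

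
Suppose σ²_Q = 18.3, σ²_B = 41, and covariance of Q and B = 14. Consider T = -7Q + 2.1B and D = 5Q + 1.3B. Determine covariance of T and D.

covariance of T and D = -508.97

By bilinearity, covariance of T and D = ac·σ²_Q + bd·σ²_B + (ad+bc)·covariance of Q and B, with a=-7, b=2.1, c=5, d=1.3.
ac·σ²_Q = (-7)·5·18.3 = -640.5
bd·σ²_B = 2.1·1.3·41 = 111.93
(ad+bc)·covariance of Q and B = (1.4)·14 = 19.6
covariance of T and D = -640.5 + 111.93 + 19.6 = -508.97.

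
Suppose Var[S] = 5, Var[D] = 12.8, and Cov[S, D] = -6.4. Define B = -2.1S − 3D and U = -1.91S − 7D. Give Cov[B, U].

Cov[B, U] = 158.103

By bilinearity, Cov[B, U] = ac·Var[S] + bd·Var[D] + (ad+bc)·Cov[S, D], with a=-2.1, b=-3, c=-1.91, d=-7.
ac·Var[S] = (-2.1)·(-1.91)·5 = 20.055
bd·Var[D] = (-3)·(-7)·12.8 = 268.8
(ad+bc)·Cov[S, D] = (20.43)·(-6.4) = -130.752
Cov[B, U] = 20.055 + 268.8 + (-130.752) = 158.103.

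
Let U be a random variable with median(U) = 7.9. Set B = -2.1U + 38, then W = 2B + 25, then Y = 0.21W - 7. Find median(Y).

median(Y) = 7.2422

median(B) = (-2.1)·7.9 + 38 = 21.41.
median(W) = 2·21.41 + 25 = 67.82.
median(Y) = 0.21·67.82 + (-7) = 7.2422.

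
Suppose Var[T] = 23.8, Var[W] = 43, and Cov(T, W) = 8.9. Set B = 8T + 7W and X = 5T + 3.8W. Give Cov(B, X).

By bilinearity, Cov(B, X) = ac·Var[T] + bd·Var[W] + (ad+bc)·Cov(T, W), with a=8, b=7, c=5, d=3.8.
ac·Var[T] = 8·5·23.8 = 952
bd·Var[W] = 7·3.8·43 = 1143.8
(ad+bc)·Cov(T, W) = (65.4)·8.9 = 582.06
Cov(B, X) = 952 + 1143.8 + 582.06 = 2677.86.

Cov(B, X) = 2677.86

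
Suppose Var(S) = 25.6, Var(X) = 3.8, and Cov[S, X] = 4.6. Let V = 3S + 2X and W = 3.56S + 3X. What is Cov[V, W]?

By bilinearity, Cov[V, W] = ac·Var(S) + bd·Var(X) + (ad+bc)·Cov[S, X], with a=3, b=2, c=3.56, d=3.
ac·Var(S) = 3·3.56·25.6 = 273.408
bd·Var(X) = 2·3·3.8 = 22.8
(ad+bc)·Cov[S, X] = (16.12)·4.6 = 74.152
Cov[V, W] = 273.408 + 22.8 + 74.152 = 370.36.

Cov[V, W] = 370.36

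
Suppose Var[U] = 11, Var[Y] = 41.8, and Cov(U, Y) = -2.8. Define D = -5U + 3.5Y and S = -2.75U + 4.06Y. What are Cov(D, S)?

By bilinearity, Cov(D, S) = ac·Var[U] + bd·Var[Y] + (ad+bc)·Cov(U, Y), with a=-5, b=3.5, c=-2.75, d=4.06.
ac·Var[U] = (-5)·(-2.75)·11 = 151.25
bd·Var[Y] = 3.5·4.06·41.8 = 593.978
(ad+bc)·Cov(U, Y) = (-29.925)·(-2.8) = 83.79
Cov(D, S) = 151.25 + 593.978 + 83.79 = 829.018.

Cov(D, S) = 829.018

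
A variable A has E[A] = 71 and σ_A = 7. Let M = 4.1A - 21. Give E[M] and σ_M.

E[M] = 270.1, σ_M = 28.7

M = 4.1A - 21 is linear with a = 4.1, b = -21.
E[M] = a·E[A] + b = 4.1·71 + (-21) = 270.1.
σ_M = |a|·σ_A = |4.1|·7 = 28.7.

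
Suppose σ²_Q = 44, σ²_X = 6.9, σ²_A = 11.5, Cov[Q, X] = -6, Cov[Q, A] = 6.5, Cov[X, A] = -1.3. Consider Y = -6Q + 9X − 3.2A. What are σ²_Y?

σ²_Y = a²·σ²_Q + b²·σ²_X + c²·σ²_A + 2ab·Cov[Q, X] + 2ac·Cov[Q, A] + 2bc·Cov[X, A], with a = -6, b = 9, c = -3.2.
= 1584 + 558.9 + 117.76 + 648 + 249.6 + 74.88
= 3233.14.

σ²_Y = 3233.14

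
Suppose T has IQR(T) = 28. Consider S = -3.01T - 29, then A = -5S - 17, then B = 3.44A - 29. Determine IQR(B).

IQR(S) = |-3.01|·28 = 84.28.
IQR(A) = |-5|·84.28 = 421.4.
IQR(B) = |3.44|·421.4 = 1449.616.

IQR(B) = 1449.616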